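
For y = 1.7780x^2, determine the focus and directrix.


a = 1.7780
1/(4a) = 0.1406
Focus = (0, 0.1406)
Directrix: y = -0.1406

Focus = (0, 0.1406), Directrix: y = -0.1406


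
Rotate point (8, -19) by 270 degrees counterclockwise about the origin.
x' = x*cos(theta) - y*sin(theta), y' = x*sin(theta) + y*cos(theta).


cos(270) = 0, sin(270) = -1
x' = 8*0 + 19*(-1) = -19
y' = 8*(-1) - 19*0 = -8

(-19, -8)


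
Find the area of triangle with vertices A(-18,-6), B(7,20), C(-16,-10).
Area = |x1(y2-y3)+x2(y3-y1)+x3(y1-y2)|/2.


-18*(20+ 10) = -540
7*(-10+ 6) = -28
-16*(-6-20) = 416
sum = -152
Area = |-152|/2 = 76.0000

76.0000 sq units


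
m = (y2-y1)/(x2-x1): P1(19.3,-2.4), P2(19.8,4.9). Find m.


dy = 4.9 + 2.4 = 7.3
dx = 19.8 - 19.3 = 0.5
m = 7.3/0.5 = 14.6000

m = 14.6000


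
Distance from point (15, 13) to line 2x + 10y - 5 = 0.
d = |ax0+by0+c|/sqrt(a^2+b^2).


|2*15 + 10*13 - 5| = |155| = 155
sqrt(4 + 100) = sqrt(104) = 10.1980
d = 155/sqrt(104) = 15.1990

15.1990


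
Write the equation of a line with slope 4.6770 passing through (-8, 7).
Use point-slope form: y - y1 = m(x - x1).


y - 7 = 4.6770(x + 8)
y = 4.6770x + 7 - 4.6770*(-8)
y = 4.6770x + 44.4160

y = 4.6770x + 44.4160


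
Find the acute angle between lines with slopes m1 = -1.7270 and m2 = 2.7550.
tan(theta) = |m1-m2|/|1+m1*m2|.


m1-m2 = -4.482
1+m1*m2 = -3.757885
tan(theta) = |-4.482/(-3.757885)| = 1.192692
theta = arctan(|-4.482/(-3.757885)|) = 50.0222 degrees (acute angle)

50.0222 degrees


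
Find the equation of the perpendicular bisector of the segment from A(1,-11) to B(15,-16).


Midpoint = (8, -13.5)
Slope of AB = dy/dx = -5/14 = -0.3571
Perp slope = -dx/dy = 14/5 = 2.8000
b = My - (perp slope)*Mx = -13.5 + (14*8)/(-5) = -13.5 - 22.4000 = -35.9000

y = 2.8000x - 35.9000


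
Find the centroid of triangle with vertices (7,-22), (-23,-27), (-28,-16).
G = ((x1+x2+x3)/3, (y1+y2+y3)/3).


Gx = (7- 23- 28)/3 = -44/3 = -14.6667
Gy = (-22- 27- 16)/3 = -65/3 = -21.6667

G = (-14.6667, -21.6667)


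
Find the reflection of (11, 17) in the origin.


Reflection rule for origin: (-x, -y)
(11, 17) -> (-11, -17)

(-11, -17)


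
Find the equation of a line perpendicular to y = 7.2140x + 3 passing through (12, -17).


Perpendicular slope = -1/m1 = -1/7.2140 = -0.1386
b2 = y0 - m2*x0 = -17 + 12/7.2140 = -17 + 1.6634 = -15.3366

y = -0.1386x - 15.3366


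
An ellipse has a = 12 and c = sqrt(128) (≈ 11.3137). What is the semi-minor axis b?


b^2 = 12^2 - (sqrt(128))^2 = 144 - 128 = 16
b = sqrt(16) = 4

b = 4


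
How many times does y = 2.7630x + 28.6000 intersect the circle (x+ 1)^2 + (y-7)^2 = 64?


Substitute y = 2.7630x + 28.6000: (x+ 1)^2 + (2.7630x+28.6000-7)^2 = 64
Expand to Ax^2 + Bx + C = 0, where b-k = 21.6
A = 1+m^2 = 8.634169
B = 2(m(b-k) - h) = 2(2.7630*21.6 + 1) = 121.3616
C = h^2 + (b-k)^2 - r^2 = 1 + 466.56 - 64 = 403.56
disc = B^2-4AC = 14728.6380 - 13937.6210 = 791.0170
disc > 0

2 intersection points


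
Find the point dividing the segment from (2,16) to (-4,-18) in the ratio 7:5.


Px = (7*(-4) + 5*2)/12 = -18/12 = -1.5000
Py = (7*(-18) + 5*16)/12 = -46/12 = -3.8333

P = (-1.5000, -3.8333)


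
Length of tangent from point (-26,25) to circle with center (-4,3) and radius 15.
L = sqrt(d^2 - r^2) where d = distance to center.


d = sqrt((-26+ 4)^2 + (25-3)^2) = sqrt(484+484) = 31.1127
L = sqrt(968.0000 - 225) = sqrt(743.0000) = 27.2580

27.2580


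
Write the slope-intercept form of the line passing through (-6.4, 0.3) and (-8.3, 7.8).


m = (7.5)/(-1.9) = -3.9474
b = y1 - m*x1 = 0.3 - (7.5*(-6.4))/(-1.9) = 0.3 - 25.2632 = -24.9632

y = -3.9474x - 24.9632


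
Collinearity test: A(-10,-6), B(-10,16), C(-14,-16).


-10*(16+ 16) - 10*(-16+ 6) - 14*(-6-16)
= -320 + 100 + 308 = 88

No, not collinear (determinant = 88)


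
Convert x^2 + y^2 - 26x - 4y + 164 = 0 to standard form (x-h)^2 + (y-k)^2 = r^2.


h = -D/2 = 26/2 = 13
k = -E/2 = 4/2 = 2
r^2 = h^2 + k^2 - F = 169 + 4 - 164 = 9
r = 3

Center (13, 2), radius = 3


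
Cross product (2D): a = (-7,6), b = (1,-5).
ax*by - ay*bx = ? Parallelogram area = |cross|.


cross = -7*(-5) - 6*1 = 35 - 6 = 29
Parallelogram area = |29| = 29

cross = 29, parallelogram area = 29


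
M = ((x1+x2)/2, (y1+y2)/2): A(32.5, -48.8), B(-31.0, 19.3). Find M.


Mx = (32.5 - 31.0)/2 = 1.5/2 = 0.7500
My = (-48.8 + 19.3)/2 = -29.5/2 = -14.7500

(0.7500, -14.7500)


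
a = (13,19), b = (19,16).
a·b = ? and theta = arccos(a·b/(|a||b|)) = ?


a·b = 13*19 + 19*16 = 247 + 304 = 551
|a| = sqrt(169+361) = 23.0217
|b| = sqrt(361+256) = 24.8395
cos(theta) = 551/(sqrt(530)*sqrt(617)) = 551/sqrt(327010) = 0.963543
theta = arccos(551/sqrt(327010)) = 15.5187 degrees

a·b = 551, theta = 15.5187 deg


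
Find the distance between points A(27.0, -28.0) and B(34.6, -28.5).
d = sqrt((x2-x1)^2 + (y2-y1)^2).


dx = 34.6 - 27.0 = 7.6
dy = -28.5 + 28.0 = -0.5
d = sqrt(57.76 + 0.25) = sqrt(58.01) = 7.6164

7.6164


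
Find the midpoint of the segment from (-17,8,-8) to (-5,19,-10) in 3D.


Mx = (-17- 5)/2 = -11.0000
My = (8+19)/2 = 13.5000
Mz = (-8- 10)/2 = -9.0000

M = (-11.0000, 13.5000, -9.0000)


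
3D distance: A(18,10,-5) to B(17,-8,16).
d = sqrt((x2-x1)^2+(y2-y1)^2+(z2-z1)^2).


dx=-1, dy=-18, dz=21
d = sqrt(1+324+441) = sqrt(766) = 27.6767

27.6767


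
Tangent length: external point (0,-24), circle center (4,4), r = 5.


d = sqrt((0-4)^2 + (-24-4)^2) = sqrt(16+784) = 28.2843
L = sqrt(800.0000 - 25) = sqrt(775.0000) = 27.8388

27.8388


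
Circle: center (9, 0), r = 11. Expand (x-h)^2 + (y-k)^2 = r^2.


(x-9)^2 + (y-0)^2 = 11^2
D = -2h = -18, E = -2k = 0
F = h^2+k^2-r^2 = 81+0-121 = -40

x^2 + y^2 - 18x - 40 = 0


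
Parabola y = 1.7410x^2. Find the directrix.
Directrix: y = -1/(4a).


a = 1.7410
1/(4a) = 0.1436
directrix: y = -0.1436 = -0.1436

y = -0.1436


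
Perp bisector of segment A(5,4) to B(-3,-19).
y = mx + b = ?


Midpoint = (1, -7.5)
Slope of AB = dy/dx = -23/(-8) = 2.8750
Perp slope = -dx/dy = -8/23 = -0.3478
b = My - (perp slope)*Mx = -7.5 + (-8*1)/(-23) = -7.5 + 0.3478 = -7.1522

y = -0.3478x - 7.1522


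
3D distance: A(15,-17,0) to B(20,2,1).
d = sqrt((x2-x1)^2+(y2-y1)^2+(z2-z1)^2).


dx=5, dy=19, dz=1
d = sqrt(25+361+1) = sqrt(387) = 19.6723

19.6723


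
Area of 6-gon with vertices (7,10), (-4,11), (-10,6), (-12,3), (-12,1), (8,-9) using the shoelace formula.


sum(xi*y_{i+1}) = 7*11 - 4*6 - 10*3 - 12*1 - 12*(-9) + 8*10 = 199
sum(yi*x_{i+1}) = 10*(-4) + 11*(-10) + 6*(-12) + 3*(-12) + 1*8 - 9*7 = -313
Area = |199 + 313|/2 = 512/2 = 256.0000

256.0000 sq units


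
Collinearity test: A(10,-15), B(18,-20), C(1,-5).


10*(-20+ 5) + 18*(-5+ 15) + 1*(-15+ 20)
= -150 + 180 + 5 = 35

No, not collinear (determinant = 35)


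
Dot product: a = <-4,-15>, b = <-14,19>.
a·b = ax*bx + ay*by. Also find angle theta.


a·b = -4*(-14) - 15*19 = 56 - 285 = -229
|a| = sqrt(16+225) = 15.5242
|b| = sqrt(196+361) = 23.6008
cos(theta) = -229/(sqrt(241)*sqrt(557)) = -229/sqrt(134237) = -0.625028
theta = arccos(-229/sqrt(134237)) = 128.6842 degrees

a·b = -229, theta = 128.6842 deg


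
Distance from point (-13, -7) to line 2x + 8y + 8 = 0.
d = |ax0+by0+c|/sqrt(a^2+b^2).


|2*(-13) + 8*(-7) + 8| = |-74| = 74
sqrt(4 + 64) = sqrt(68) = 8.2462
d = 74/sqrt(68) = 8.9738

8.9738


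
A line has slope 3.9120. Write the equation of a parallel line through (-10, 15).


Parallel lines have equal slopes.
m2 = 3.9120
b2 = 15 - 3.9120*(-10) = 54.1200

y = 3.9120x + 54.1200


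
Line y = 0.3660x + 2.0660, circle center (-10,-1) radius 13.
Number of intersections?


Substitute y = 0.3660x + 2.0660: (x+ 10)^2 + (0.3660x+2.0660+ 1)^2 = 169
Expand to Ax^2 + Bx + C = 0, where b-k = 3.066
A = 1+m^2 = 1.133956
B = 2(m(b-k) - h) = 2(0.3660*3.066 + 10) = 22.244312
C = h^2 + (b-k)^2 - r^2 = 100 + 9.400356 - 169 = -59.599644
disc = B^2-4AC = 494.8094 + 270.3335 = 765.1429
disc > 0

2 intersection points


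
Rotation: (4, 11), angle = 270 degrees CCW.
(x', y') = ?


cos(270) = 0, sin(270) = -1
x' = 4*0 - 11*(-1) = 11
y' = 4*(-1) + 11*0 = -4

(11, -4)


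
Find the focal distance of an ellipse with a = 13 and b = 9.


c^2 = 13^2 - 9^2 = 169 - 81 = 88
c = sqrt(88) = 9.3808

c = 9.3808


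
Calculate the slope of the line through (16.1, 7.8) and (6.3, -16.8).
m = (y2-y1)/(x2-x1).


dy = -16.8 - 7.8 = -24.6
dx = 6.3 - 16.1 = -9.8
m = -24.6/(-9.8) = 2.5102

m = 2.5102


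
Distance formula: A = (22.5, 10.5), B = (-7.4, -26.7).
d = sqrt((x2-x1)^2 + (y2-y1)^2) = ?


dx = -7.4 - 22.5 = -29.9
dy = -26.7 - 10.5 = -37.2
d = sqrt(894.01 + 1383.84) = sqrt(2277.85) = 47.7268

47.7268


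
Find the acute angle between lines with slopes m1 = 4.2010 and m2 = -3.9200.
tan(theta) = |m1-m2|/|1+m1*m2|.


m1-m2 = 8.121
1+m1*m2 = -15.46792
tan(theta) = |8.121/(-15.46792)| = 0.525022
theta = arctan(|8.121/(-15.46792)|) = 27.7005 degrees (acute angle)

27.7005 degrees


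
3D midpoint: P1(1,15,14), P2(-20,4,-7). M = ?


Mx = (1- 20)/2 = -9.5000
My = (15+4)/2 = 9.5000
Mz = (14- 7)/2 = 3.5000

M = (-9.5000, 9.5000, 3.5000)


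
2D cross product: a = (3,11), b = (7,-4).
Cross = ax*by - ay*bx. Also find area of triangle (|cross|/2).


cross = 3*(-4) - 11*7 = -12 - 77 = -89
Triangle area = |-89|/2 = 89/2 = 44.5000

cross = -89, triangle area = 44.5000


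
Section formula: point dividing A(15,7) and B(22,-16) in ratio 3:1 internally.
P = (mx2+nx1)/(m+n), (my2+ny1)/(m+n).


Px = (3*22 + 1*15)/4 = 81/4 = 20.2500
Py = (3*(-16) + 1*7)/4 = -41/4 = -10.2500

P = (20.2500, -10.2500)


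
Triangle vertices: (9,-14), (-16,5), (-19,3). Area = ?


9*(5-3) = 18
-16*(3+ 14) = -272
-19*(-14-5) = 361
sum = 107
Area = |107|/2 = 53.5000

53.5000 sq units


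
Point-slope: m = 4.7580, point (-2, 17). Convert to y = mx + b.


y - 17 = 4.7580(x + 2)
y = 4.7580x + 17 - 4.7580*(-2)
y = 4.7580x + 26.5160

y = 4.7580x + 26.5160


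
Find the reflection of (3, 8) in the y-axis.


Reflection rule for y-axis: (-x, y)
(3, 8) -> (-3, 8)

(-3, 8)


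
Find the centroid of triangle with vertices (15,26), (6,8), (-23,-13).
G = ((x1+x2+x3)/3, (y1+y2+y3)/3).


Gx = (15+6- 23)/3 = -2/3 = -0.6667
Gy = (26+8- 13)/3 = 21/3 = 7.0000

G = (-0.6667, 7.0000)


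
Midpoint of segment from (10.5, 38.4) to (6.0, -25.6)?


Mx = (10.5 + 6.0)/2 = 16.5/2 = 8.2500
My = (38.4 - 25.6)/2 = 12.8/2 = 6.4000

(8.2500, 6.4000)


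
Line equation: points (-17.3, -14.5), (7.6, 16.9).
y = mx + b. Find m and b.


m = (31.4)/(24.9) = 1.2610
b = y1 - m*x1 = -14.5 - (31.4*(-17.3))/(24.9) = -14.5 + 21.8161 = 7.3161

y = 1.2610x + 7.3161


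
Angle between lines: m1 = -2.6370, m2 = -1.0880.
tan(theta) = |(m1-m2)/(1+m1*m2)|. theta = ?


m1-m2 = -1.549
1+m1*m2 = 3.869056
tan(theta) = |-1.549/3.869056| = 0.400356
theta = arctan(|-1.549/3.869056|) = 21.8190 degrees (acute angle)

21.8190 degrees


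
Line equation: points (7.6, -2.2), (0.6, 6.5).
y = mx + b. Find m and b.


m = (8.7)/(-7.0) = -1.2429
b = y1 - m*x1 = -2.2 - (8.7*7.6)/(-7.0) = -2.2 + 9.4457 = 7.2457

y = -1.2429x + 7.2457


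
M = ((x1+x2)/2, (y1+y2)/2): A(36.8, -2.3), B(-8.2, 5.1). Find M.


Mx = (36.8 - 8.2)/2 = 28.6/2 = 14.3000
My = (-2.3 + 5.1)/2 = 2.8/2 = 1.4000

(14.3000, 1.4000)


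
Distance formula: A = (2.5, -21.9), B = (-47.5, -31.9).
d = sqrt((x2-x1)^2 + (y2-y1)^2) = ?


dx = -47.5 - 2.5 = -50.0
dy = -31.9 + 21.9 = -10.0
d = sqrt(2500.0 + 100.0) = sqrt(2600.0) = 50.9902

50.9902


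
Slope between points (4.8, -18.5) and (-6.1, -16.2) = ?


dy = -16.2 + 18.5 = 2.3
dx = -6.1 - 4.8 = -10.9
m = 2.3/(-10.9) = -0.2110

m = -0.2110


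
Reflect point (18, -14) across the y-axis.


Reflection rule for y-axis: (-x, y)
(18, -14) -> (-18, -14)

(-18, -14)


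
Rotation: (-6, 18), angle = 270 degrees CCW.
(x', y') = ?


cos(270) = 0, sin(270) = -1
x' = -6*0 - 18*(-1) = 18
y' = -6*(-1) + 18*0 = 6

(18, 6)


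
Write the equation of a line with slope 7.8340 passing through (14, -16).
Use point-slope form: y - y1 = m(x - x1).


y + 16 = 7.8340(x - 14)
y = 7.8340x - 16 - 7.8340*14
y = 7.8340x - 125.6760

y = 7.8340x - 125.6760


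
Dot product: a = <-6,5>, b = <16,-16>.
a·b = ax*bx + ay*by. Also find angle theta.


a·b = -6*16 + 5*(-16) = -96 - 80 = -176
|a| = sqrt(36+25) = 7.8102
|b| = sqrt(256+256) = 22.6274
cos(theta) = -176/(sqrt(61)*sqrt(512)) = -176/sqrt(31232) = -0.995893
theta = arccos(-176/sqrt(31232)) = 174.8056 degrees

a·b = -176, theta = 174.8056 deg


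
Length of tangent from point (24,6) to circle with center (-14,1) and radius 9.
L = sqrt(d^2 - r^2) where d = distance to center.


d = sqrt((24+ 14)^2 + (6-1)^2) = sqrt(1444+25) = 38.3275
L = sqrt(1469.0000 - 81) = sqrt(1388.0000) = 37.2559

37.2559


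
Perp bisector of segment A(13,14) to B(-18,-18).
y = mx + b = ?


Midpoint = (-2.5, -2)
Slope of AB = dy/dx = -32/(-31) = 1.0323
Perp slope = -dx/dy = -31/32 = -0.9688
b = My - (perp slope)*Mx = -2 + (-31*(-2.5))/(-32) = -2 - 2.4219 = -4.4219

y = -0.9688x - 4.4219


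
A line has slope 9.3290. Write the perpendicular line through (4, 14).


Perpendicular slope = -1/m1 = -1/9.3290 = -0.1072
b2 = y0 - m2*x0 = 14 + 4/9.3290 = 14 + 0.4288 = 14.4288

y = -0.1072x + 14.4288


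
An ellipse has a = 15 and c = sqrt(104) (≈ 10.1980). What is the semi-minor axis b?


b^2 = 15^2 - (sqrt(104))^2 = 225 - 104 = 121
b = sqrt(121) = 11

b = 11


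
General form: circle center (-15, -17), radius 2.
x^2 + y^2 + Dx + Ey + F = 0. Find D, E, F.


(x+ 15)^2 + (y+ 17)^2 = 2^2
D = -2h = 30, E = -2k = 34
F = h^2+k^2-r^2 = 225+289-4 = 510

D = 30, E = 34, F = 510


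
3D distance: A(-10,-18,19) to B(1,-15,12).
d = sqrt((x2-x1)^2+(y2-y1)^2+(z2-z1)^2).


dx=11, dy=3, dz=-7
d = sqrt(121+9+49) = sqrt(179) = 13.3791

13.3791


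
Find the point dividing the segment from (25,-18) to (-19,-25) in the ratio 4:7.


Px = (4*(-19) + 7*25)/11 = 99/11 = 9.0000
Py = (4*(-25) + 7*(-18))/11 = -226/11 = -20.5455

P = (9.0000, -20.5455)


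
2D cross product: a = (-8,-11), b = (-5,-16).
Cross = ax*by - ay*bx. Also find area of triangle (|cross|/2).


cross = -8*(-16) + 11*(-5) = 128 - 55 = 73
Triangle area = |73|/2 = 73/2 = 36.5000

cross = 73, triangle area = 36.5000


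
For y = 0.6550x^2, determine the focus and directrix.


a = 0.6550
1/(4a) = 0.3817
Focus = (0, 0.3817)
Directrix: y = -0.3817

Focus = (0, 0.3817), Directrix: y = -0.3817


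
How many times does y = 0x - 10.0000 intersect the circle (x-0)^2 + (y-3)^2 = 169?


Substitute y = 0x - 10.0000: (x-0)^2 + (0x- 10.0000-3)^2 = 169
Expand to Ax^2 + Bx + C = 0, where b-k = -13
A = 1+m^2 = 1
B = 2(m(b-k) - h) = 2(0*(-13) - 0) = 0
C = h^2 + (b-k)^2 - r^2 = 0 + 169 - 169 = 0
disc = B^2-4AC = 0 - 0 = 0
disc = 0

1 intersection point (tangent)


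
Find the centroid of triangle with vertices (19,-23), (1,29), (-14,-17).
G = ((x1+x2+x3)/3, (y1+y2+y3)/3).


Gx = (19+1- 14)/3 = 6/3 = 2.0000
Gy = (-23+29- 17)/3 = -11/3 = -3.6667

G = (2.0000, -3.6667)


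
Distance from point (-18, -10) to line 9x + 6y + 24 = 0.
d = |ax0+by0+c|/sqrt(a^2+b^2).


|9*(-18) + 6*(-10) + 24| = |-198| = 198
sqrt(81 + 36) = sqrt(117) = 10.8167
d = 198/sqrt(117) = 18.3051

18.3051


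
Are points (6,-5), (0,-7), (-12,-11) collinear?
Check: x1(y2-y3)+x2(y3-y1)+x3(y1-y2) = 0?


6*(-7+ 11) + 0*(-11+ 5) - 12*(-5+ 7)
= 24 + 0 - 24 = 0

Yes, collinear (determinant = 0)


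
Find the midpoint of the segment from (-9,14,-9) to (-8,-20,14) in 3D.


Mx = (-9- 8)/2 = -8.5000
My = (14- 20)/2 = -3.0000
Mz = (-9+14)/2 = 2.5000

M = (-8.5000, -3.0000, 2.5000)


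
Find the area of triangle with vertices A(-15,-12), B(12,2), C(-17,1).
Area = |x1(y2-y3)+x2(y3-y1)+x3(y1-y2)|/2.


-15*(2-1) = -15
12*(1+ 12) = 156
-17*(-12-2) = 238
sum = 379
Area = |379|/2 = 189.5000

189.5000 sq units


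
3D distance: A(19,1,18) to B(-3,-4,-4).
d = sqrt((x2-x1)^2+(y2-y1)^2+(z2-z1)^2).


dx=-22, dy=-5, dz=-22
d = sqrt(484+25+484) = sqrt(993) = 31.5119

31.5119


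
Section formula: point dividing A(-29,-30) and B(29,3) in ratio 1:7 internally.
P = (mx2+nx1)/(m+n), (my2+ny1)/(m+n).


Px = (1*29 + 7*(-29))/8 = -174/8 = -21.7500
Py = (1*3 + 7*(-30))/8 = -207/8 = -25.8750

P = (-21.7500, -25.8750)


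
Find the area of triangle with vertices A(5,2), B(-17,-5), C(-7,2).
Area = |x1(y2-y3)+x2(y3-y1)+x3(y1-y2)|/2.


5*(-5-2) = -35
-17*(2-2) = 0
-7*(2+ 5) = -49
sum = -84
Area = |-84|/2 = 42.0000

42.0000 sq units


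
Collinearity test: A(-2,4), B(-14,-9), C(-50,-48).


-2*(-9+ 48) - 14*(-48-4) - 50*(4+ 9)
= -78 + 728 - 650 = 0

Yes, collinear (determinant = 0)


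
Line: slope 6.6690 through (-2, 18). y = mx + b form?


y - 18 = 6.6690(x + 2)
y = 6.6690x + 18 - 6.6690*(-2)
y = 6.6690x + 31.3380

y = 6.6690x + 31.3380


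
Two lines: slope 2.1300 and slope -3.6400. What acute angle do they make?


m1-m2 = 5.77
1+m1*m2 = -6.7532
tan(theta) = |5.77/(-6.7532)| = 0.854410
theta = arctan(|5.77/(-6.7532)|) = 40.5109 degrees (acute angle)

40.5109 degrees


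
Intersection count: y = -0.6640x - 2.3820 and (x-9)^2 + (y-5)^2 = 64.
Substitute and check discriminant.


Substitute y = -0.6640x - 2.3820: (x-9)^2 + (-0.6640x- 2.3820-5)^2 = 64
Expand to Ax^2 + Bx + C = 0, where b-k = -7.382
A = 1+m^2 = 1.440896
B = 2(m(b-k) - h) = 2(-0.6640*(-7.382) - 9) = -8.196704
C = h^2 + (b-k)^2 - r^2 = 81 + 54.493924 - 64 = 71.493924
disc = B^2-4AC = 67.1860 - 412.0612 = -344.8752
disc < 0

0 intersection points


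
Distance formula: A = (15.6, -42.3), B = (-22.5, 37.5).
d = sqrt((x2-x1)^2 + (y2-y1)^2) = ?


dx = -22.5 - 15.6 = -38.1
dy = 37.5 + 42.3 = 79.8
d = sqrt(1451.61 + 6368.04) = sqrt(7819.65) = 88.4288

88.4288


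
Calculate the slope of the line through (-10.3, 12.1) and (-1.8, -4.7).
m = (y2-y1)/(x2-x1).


dy = -4.7 - 12.1 = -16.8
dx = -1.8 + 10.3 = 8.5
m = -16.8/8.5 = -1.9765

m = -1.9765


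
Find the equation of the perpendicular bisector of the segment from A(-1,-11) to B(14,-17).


Midpoint = (6.5, -14)
Slope of AB = dy/dx = -6/15 = -0.4000
Perp slope = -dx/dy = 15/6 = 2.5000
b = My - (perp slope)*Mx = -14 + (15*6.5)/(-6) = -14 - 16.2500 = -30.2500

y = 2.5000x - 30.2500


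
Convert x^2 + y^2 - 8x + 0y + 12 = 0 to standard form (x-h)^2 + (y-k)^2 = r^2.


h = -D/2 = 8/2 = 4
k = -E/2 = 0/2 = 0
r^2 = h^2 + k^2 - F = 16 + 0 - 12 = 4
r = 2

Center (4, 0), radius = 2


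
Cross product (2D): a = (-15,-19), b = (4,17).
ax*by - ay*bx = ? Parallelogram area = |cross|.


cross = -15*17 + 19*4 = -255 + 76 = -179
Parallelogram area = |-179| = 179

cross = -179, parallelogram area = 179


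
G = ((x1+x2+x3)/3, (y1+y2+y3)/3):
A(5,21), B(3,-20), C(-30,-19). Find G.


Gx = (5+3- 30)/3 = -22/3 = -7.3333
Gy = (21- 20- 19)/3 = -18/3 = -6.0000

G = (-7.3333, -6.0000)


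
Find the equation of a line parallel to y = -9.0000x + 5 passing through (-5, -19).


Parallel lines have equal slopes.
m2 = -9.0000
b2 = -19 + 9.0000*(-5) = -64.0000

y = -9.0000x - 64.0000


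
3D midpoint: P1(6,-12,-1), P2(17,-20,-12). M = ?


Mx = (6+17)/2 = 11.5000
My = (-12- 20)/2 = -16.0000
Mz = (-1- 12)/2 = -6.5000

M = (11.5000, -16.0000, -6.5000)


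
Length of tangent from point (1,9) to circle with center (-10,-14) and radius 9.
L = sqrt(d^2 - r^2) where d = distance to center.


d = sqrt((1+ 10)^2 + (9+ 14)^2) = sqrt(121+529) = 25.4951
L = sqrt(650.0000 - 81) = sqrt(569.0000) = 23.8537

23.8537


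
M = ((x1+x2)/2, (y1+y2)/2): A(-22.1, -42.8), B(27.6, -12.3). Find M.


Mx = (-22.1 + 27.6)/2 = 5.5/2 = 2.7500
My = (-42.8 - 12.3)/2 = -55.1/2 = -27.5500

(2.7500, -27.5500)


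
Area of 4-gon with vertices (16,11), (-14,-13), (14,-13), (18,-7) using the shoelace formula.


sum(xi*y_{i+1}) = 16*(-13) - 14*(-13) + 14*(-7) + 18*11 = 74
sum(yi*x_{i+1}) = 11*(-14) - 13*14 - 13*18 - 7*16 = -682
Area = |74 + 682|/2 = 756/2 = 378.0000

378.0000 sq units


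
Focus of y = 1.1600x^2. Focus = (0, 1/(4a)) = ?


a = 1.1600
4a = 4.6400
focus = (0, 1/4.6400) = (0, 0.2155)

Focus = (0, 0.2155)


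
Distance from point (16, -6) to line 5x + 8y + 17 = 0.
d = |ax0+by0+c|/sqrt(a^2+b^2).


|5*16 + 8*(-6) + 17| = |49| = 49
sqrt(25 + 64) = sqrt(89) = 9.4340
d = 49/sqrt(89) = 5.1940

5.1940


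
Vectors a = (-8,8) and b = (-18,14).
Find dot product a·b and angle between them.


a·b = -8*(-18) + 8*14 = 144 + 112 = 256
|a| = sqrt(64+64) = 11.3137
|b| = sqrt(324+196) = 22.8035
cos(theta) = 256/(sqrt(128)*sqrt(520)) = 256/sqrt(66560) = 0.992278
theta = arccos(256/sqrt(66560)) = 7.1250 degrees

a·b = 256, theta = 7.1250 deg


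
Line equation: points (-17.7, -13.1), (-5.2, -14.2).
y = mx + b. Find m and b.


m = (-1.1)/(12.5) = -0.0880
b = y1 - m*x1 = -13.1 - (-1.1*(-17.7))/(12.5) = -13.1 - 1.5576 = -14.6576

y = -0.0880x - 14.6576


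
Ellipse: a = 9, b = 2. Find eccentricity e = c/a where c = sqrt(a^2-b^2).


c = sqrt(81-4) = sqrt(77) = 8.7750
e = c/a = sqrt(77)/9 = 0.9750

e = 0.9750


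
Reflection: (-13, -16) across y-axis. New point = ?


Reflection rule for y-axis: (-x, y)
(-13, -16) -> (13, -16)

(13, -16)


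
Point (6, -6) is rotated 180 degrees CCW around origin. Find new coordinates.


cos(180) = -1, sin(180) = 0
x' = 6*(-1) + 6*0 = -6
y' = 6*0 - 6*(-1) = 6

(-6, 6)


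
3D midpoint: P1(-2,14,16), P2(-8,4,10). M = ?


Mx = (-2- 8)/2 = -5.0000
My = (14+4)/2 = 9.0000
Mz = (16+10)/2 = 13.0000

M = (-5.0000, 9.0000, 13.0000)


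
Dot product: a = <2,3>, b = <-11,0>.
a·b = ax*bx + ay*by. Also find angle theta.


a·b = 2*(-11) + 3*0 = -22 + 0 = -22
|a| = sqrt(4+9) = 3.6056
|b| = sqrt(121+0) = 11.0000
cos(theta) = -22/(sqrt(13)*sqrt(121)) = -22/sqrt(1573) = -0.554700
theta = arccos(-22/sqrt(1573)) = 123.6901 degrees

a·b = -22, theta = 123.6901 deg


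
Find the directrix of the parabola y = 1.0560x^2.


a = 1.0560
1/(4a) = 0.2367
directrix: y = -0.2367 = -0.2367

y = -0.2367


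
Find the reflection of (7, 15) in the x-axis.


Reflection rule for x-axis: (x, -y)
(7, 15) -> (7, -15)

(7, -15)


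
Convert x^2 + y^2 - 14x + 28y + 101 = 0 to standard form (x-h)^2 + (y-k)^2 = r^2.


h = -D/2 = 14/2 = 7
k = -E/2 = -28/2 = -14
r^2 = h^2 + k^2 - F = 49 + 196 - 101 = 144
r = 12

Center (7, -14), radius = 12


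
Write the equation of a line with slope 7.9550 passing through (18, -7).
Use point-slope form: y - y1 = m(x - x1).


y + 7 = 7.9550(x - 18)
y = 7.9550x - 7 - 7.9550*18
y = 7.9550x - 150.1900

y = 7.9550x - 150.1900


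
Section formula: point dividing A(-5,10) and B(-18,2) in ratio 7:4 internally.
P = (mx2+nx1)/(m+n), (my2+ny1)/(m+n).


Px = (7*(-18) + 4*(-5))/11 = -146/11 = -13.2727
Py = (7*2 + 4*10)/11 = 54/11 = 4.9091

P = (-13.2727, 4.9091)


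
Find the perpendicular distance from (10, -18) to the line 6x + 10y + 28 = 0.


|6*10 + 10*(-18) + 28| = |-92| = 92
sqrt(36 + 100) = sqrt(136) = 11.6619
d = 92/sqrt(136) = 7.8889

7.8889


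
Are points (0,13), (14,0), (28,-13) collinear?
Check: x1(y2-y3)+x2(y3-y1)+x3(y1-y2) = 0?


0*(0+ 13) + 14*(-13-13) + 28*(13-0)
= 0 - 364 + 364 = 0

Yes, collinear (determinant = 0)


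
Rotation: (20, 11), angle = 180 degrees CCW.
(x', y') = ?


cos(180) = -1, sin(180) = 0
x' = 20*(-1) - 11*0 = -20
y' = 20*0 + 11*(-1) = -11

(-20, -11)


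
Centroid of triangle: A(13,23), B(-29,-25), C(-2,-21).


Gx = (13- 29- 2)/3 = -18/3 = -6.0000
Gy = (23- 25- 21)/3 = -23/3 = -7.6667

G = (-6.0000, -7.6667)


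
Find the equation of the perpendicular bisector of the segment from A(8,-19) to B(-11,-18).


Midpoint = (-1.5, -18.5)
Slope of AB = dy/dx = 1/(-19) = -0.0526
Perp slope = -dx/dy = 19/1 = 19.0000
b = My - (perp slope)*Mx = -18.5 + (-19*(-1.5))/1 = -18.5 + 28.5000 = 10.0000

y = 19.0000x + 10.0000


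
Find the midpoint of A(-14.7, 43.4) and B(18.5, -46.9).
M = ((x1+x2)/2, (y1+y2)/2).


Mx = (-14.7 + 18.5)/2 = 3.8/2 = 1.9000
My = (43.4 - 46.9)/2 = -3.5/2 = -1.7500

(1.9000, -1.7500)


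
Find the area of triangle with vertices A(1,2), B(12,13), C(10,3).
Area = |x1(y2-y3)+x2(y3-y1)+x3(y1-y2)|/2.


1*(13-3) = 10
12*(3-2) = 12
10*(2-13) = -110
sum = -88
Area = |-88|/2 = 44.0000

44.0000 sq units


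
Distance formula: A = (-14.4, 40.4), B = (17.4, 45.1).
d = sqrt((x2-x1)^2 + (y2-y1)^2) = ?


dx = 17.4 + 14.4 = 31.8
dy = 45.1 - 40.4 = 4.7
d = sqrt(1011.24 + 22.09) = sqrt(1033.33) = 32.1455

32.1455


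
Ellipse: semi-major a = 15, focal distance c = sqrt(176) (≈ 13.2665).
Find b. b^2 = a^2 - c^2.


b^2 = 15^2 - (sqrt(176))^2 = 225 - 176 = 49
b = sqrt(49) = 7

b = 7


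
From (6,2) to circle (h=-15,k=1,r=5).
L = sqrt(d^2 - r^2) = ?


d = sqrt((6+ 15)^2 + (2-1)^2) = sqrt(441+1) = 21.0238
L = sqrt(442.0000 - 25) = sqrt(417.0000) = 20.4206

20.4206


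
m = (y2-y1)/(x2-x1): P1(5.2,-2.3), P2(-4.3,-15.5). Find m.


dy = -15.5 + 2.3 = -13.2
dx = -4.3 - 5.2 = -9.5
m = -13.2/(-9.5) = 1.3895

m = 1.3895


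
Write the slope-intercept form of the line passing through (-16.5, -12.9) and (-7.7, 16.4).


m = (29.3)/(8.8) = 3.3295
b = y1 - m*x1 = -12.9 - (29.3*(-16.5))/(8.8) = -12.9 + 54.9375 = 42.0375

y = 3.3295x + 42.0375


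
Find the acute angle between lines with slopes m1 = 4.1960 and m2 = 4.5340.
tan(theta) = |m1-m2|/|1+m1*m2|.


m1-m2 = -0.338
1+m1*m2 = 20.024664
tan(theta) = |-0.338/20.024664| = 0.016879
theta = arctan(|-0.338/20.024664|) = 0.9670 degrees (acute angle)

0.9670 degrees


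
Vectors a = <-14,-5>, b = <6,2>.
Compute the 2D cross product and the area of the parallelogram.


cross = -14*2 + 5*6 = -28 + 30 = 2
Parallelogram area = |2| = 2

cross = 2, parallelogram area = 2


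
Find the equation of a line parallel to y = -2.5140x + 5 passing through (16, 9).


Parallel lines have equal slopes.
m2 = -2.5140
b2 = 9 + 2.5140*16 = 49.2240

y = -2.5140x + 49.2240


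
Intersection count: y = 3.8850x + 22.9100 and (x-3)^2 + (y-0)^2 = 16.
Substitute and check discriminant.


Substitute y = 3.8850x + 22.9100: (x-3)^2 + (3.8850x+22.9100-0)^2 = 16
Expand to Ax^2 + Bx + C = 0, where b-k = 22.91
A = 1+m^2 = 16.093225
B = 2(m(b-k) - h) = 2(3.8850*22.91 - 3) = 172.0107
C = h^2 + (b-k)^2 - r^2 = 9 + 524.8681 - 16 = 517.8681
disc = B^2-4AC = 29587.6809 - 33336.6714 = -3748.9905
disc < 0

0 intersection points


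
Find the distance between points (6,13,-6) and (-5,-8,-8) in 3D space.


dx=-11, dy=-21, dz=-2
d = sqrt(121+441+4) = sqrt(566) = 23.7908

23.7908


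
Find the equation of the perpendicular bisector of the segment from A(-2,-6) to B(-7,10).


Midpoint = (-4.5, 2)
Slope of AB = dy/dx = 16/(-5) = -3.2000
Perp slope = -dx/dy = 5/16 = 0.3125
b = My - (perp slope)*Mx = 2 + (-5*(-4.5))/16 = 2 + 1.4062 = 3.4062

y = 0.3125x + 3.4062


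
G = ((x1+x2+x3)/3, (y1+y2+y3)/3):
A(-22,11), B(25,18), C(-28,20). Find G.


Gx = (-22+25- 28)/3 = -25/3 = -8.3333
Gy = (11+18+20)/3 = 49/3 = 16.3333

G = (-8.3333, 16.3333)


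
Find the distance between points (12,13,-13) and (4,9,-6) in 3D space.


dx=-8, dy=-4, dz=7
d = sqrt(64+16+49) = sqrt(129) = 11.3578

11.3578


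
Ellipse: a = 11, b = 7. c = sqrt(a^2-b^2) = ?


c^2 = 11^2 - 7^2 = 121 - 49 = 72
c = sqrt(72) = 8.4853

c = 8.4853


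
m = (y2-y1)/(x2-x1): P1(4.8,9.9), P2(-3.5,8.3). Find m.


dy = 8.3 - 9.9 = -1.6
dx = -3.5 - 4.8 = -8.3
m = -1.6/(-8.3) = 0.1928

m = 0.1928


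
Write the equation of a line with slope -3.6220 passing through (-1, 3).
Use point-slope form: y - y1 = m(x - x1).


y - 3 = -3.6220(x + 1)
y = -3.6220x + 3 + 3.6220*(-1)
y = -3.6220x - 0.6220

y = -3.6220x - 0.6220


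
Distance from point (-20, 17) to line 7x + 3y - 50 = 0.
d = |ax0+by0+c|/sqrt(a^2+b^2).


|7*(-20) + 3*17 - 50| = |-139| = 139
sqrt(49 + 9) = sqrt(58) = 7.6158
d = 139/sqrt(58) = 18.2516

18.2516


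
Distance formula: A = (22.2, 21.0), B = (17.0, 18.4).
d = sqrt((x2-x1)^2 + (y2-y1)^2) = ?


dx = 17.0 - 22.2 = -5.2
dy = 18.4 - 21.0 = -2.6
d = sqrt(27.04 + 6.76) = sqrt(33.8) = 5.8138

5.8138


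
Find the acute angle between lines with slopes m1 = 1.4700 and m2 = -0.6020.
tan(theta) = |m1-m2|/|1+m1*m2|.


m1-m2 = 2.072
1+m1*m2 = 0.11506
tan(theta) = |2.072/0.11506| = 18.007996
theta = arctan(|2.072/0.11506|) = 86.8216 degrees (acute angle)

86.8216 degrees


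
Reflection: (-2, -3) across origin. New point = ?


Reflection rule for origin: (-x, -y)
(-2, -3) -> (2, 3)

(2, 3)


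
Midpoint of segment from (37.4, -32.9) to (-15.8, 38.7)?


Mx = (37.4 - 15.8)/2 = 21.6/2 = 10.8000
My = (-32.9 + 38.7)/2 = 5.8/2 = 2.9000

(10.8000, 2.9000)


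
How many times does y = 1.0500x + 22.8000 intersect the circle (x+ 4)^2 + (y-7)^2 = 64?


Substitute y = 1.0500x + 22.8000: (x+ 4)^2 + (1.0500x+22.8000-7)^2 = 64
Expand to Ax^2 + Bx + C = 0, where b-k = 15.8
A = 1+m^2 = 2.1025
B = 2(m(b-k) - h) = 2(1.0500*15.8 + 4) = 41.18
C = h^2 + (b-k)^2 - r^2 = 16 + 249.64 - 64 = 201.64
disc = B^2-4AC = 1695.7924 - 1695.7924 = 0
disc = 0

1 intersection point (tangent)


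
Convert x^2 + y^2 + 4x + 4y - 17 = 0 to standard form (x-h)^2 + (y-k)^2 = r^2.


h = -D/2 = -4/2 = -2
k = -E/2 = -4/2 = -2
r^2 = h^2 + k^2 - F = 4 + 4 + 17 = 25
r = 5

Center (-2, -2), radius = 5


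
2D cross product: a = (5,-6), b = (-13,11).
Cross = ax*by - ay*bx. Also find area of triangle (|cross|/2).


cross = 5*11 + 6*(-13) = 55 - 78 = -23
Triangle area = |-23|/2 = 23/2 = 11.5000

cross = -23, triangle area = 11.5000


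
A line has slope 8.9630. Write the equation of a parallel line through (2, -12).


Parallel lines have equal slopes.
m2 = 8.9630
b2 = -12 - 8.9630*2 = -29.9260

y = 8.9630x - 29.9260


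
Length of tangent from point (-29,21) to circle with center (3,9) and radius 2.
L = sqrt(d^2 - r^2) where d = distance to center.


d = sqrt((-29-3)^2 + (21-9)^2) = sqrt(1024+144) = 34.1760
L = sqrt(1168.0000 - 4) = sqrt(1164.0000) = 34.1174

34.1174


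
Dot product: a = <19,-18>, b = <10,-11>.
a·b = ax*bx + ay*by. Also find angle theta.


a·b = 19*10 - 18*(-11) = 190 + 198 = 388
|a| = sqrt(361+324) = 26.1725
|b| = sqrt(100+121) = 14.8661
cos(theta) = 388/(sqrt(685)*sqrt(221)) = 388/sqrt(151385) = 0.997218
theta = arccos(388/sqrt(151385)) = 4.2745 degrees

a·b = 388, theta = 4.2745 deg


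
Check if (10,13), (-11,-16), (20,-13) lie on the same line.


10*(-16+ 13) - 11*(-13-13) + 20*(13+ 16)
= -30 + 286 + 580 = 836

No, not collinear (determinant = 836)


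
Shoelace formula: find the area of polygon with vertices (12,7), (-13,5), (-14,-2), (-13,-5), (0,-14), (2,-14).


sum(xi*y_{i+1}) = 12*5 - 13*(-2) - 14*(-5) - 13*(-14) + 0*(-14) + 2*7 = 352
sum(yi*x_{i+1}) = 7*(-13) + 5*(-14) - 2*(-13) - 5*0 - 14*2 - 14*12 = -331
Area = |352 + 331|/2 = 683/2 = 341.5000

341.5000 sq units


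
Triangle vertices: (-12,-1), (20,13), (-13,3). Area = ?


-12*(13-3) = -120
20*(3+ 1) = 80
-13*(-1-13) = 182
sum = 142
Area = |142|/2 = 71.0000

71.0000 sq units


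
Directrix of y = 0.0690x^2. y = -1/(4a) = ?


a = 0.0690
1/(4a) = 3.6232
directrix: y = -3.6232 = -3.6232

y = -3.6232


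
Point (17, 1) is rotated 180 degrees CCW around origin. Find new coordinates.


cos(180) = -1, sin(180) = 0
x' = 17*(-1) - 1*0 = -17
y' = 17*0 + 1*(-1) = -1

(-17, -1)


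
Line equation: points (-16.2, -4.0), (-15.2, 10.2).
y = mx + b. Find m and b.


m = (14.2)/(1.0) = 14.2000
b = y1 - m*x1 = -4.0 - (14.2*(-16.2))/(1.0) = -4.0 + 230.0400 = 226.0400

y = 14.2000x + 226.0400


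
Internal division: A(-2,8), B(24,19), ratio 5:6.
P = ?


Px = (5*24 + 6*(-2))/11 = 108/11 = 9.8182
Py = (5*19 + 6*8)/11 = 143/11 = 13.0000

P = (9.8182, 13.0000)


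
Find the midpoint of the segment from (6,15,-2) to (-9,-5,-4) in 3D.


Mx = (6- 9)/2 = -1.5000
My = (15- 5)/2 = 5.0000
Mz = (-2- 4)/2 = -3.0000

M = (-1.5000, 5.0000, -3.0000)


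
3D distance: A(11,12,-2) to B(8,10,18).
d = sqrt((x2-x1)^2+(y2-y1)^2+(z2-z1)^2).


dx=-3, dy=-2, dz=20
d = sqrt(9+4+400) = sqrt(413) = 20.3224

20.3224


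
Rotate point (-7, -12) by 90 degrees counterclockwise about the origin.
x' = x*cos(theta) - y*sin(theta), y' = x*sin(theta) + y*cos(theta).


cos(90) = 0, sin(90) = 1
x' = -7*0 + 12*1 = 12
y' = -7*1 - 12*0 = -7

(12, -7)


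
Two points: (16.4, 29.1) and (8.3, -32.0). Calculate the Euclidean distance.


dx = 8.3 - 16.4 = -8.1
dy = -32.0 - 29.1 = -61.1
d = sqrt(65.61 + 3733.21) = sqrt(3798.82) = 61.6346

61.6346


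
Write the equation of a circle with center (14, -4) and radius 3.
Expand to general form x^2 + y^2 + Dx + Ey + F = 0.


(x-14)^2 + (y+ 4)^2 = 3^2
D = -2h = -28, E = -2k = 8
F = h^2+k^2-r^2 = 196+16-9 = 203

x^2 + y^2 - 28x + 8y + 203 = 0


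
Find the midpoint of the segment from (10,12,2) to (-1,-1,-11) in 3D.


Mx = (10- 1)/2 = 4.5000
My = (12- 1)/2 = 5.5000
Mz = (2- 11)/2 = -4.5000

M = (4.5000, 5.5000, -4.5000)


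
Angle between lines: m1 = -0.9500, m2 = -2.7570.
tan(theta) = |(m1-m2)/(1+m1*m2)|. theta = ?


m1-m2 = 1.807
1+m1*m2 = 3.61915
tan(theta) = |1.807/3.61915| = 0.499289
theta = arctan(|1.807/3.61915|) = 26.5324 degrees (acute angle)

26.5324 degrees


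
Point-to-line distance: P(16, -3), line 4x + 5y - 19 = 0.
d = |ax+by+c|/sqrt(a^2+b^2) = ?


|4*16 + 5*(-3) - 19| = |30| = 30
sqrt(16 + 25) = sqrt(41) = 6.4031
d = 30/sqrt(41) = 4.6852

4.6852


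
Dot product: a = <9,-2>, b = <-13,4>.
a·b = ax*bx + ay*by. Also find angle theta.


a·b = 9*(-13) - 2*4 = -117 - 8 = -125
|a| = sqrt(81+4) = 9.2195
|b| = sqrt(169+16) = 13.6015
cos(theta) = -125/(sqrt(85)*sqrt(185)) = -125/sqrt(15725) = -0.996815
theta = arccos(-125/sqrt(15725)) = 175.4261 degrees

a·b = -125, theta = 175.4261 deg


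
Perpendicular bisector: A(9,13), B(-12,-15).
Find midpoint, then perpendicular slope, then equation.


Midpoint = (-1.5, -1)
Slope of AB = dy/dx = -28/(-21) = 1.3333
Perp slope = -dx/dy = -21/28 = -0.7500
b = My - (perp slope)*Mx = -1 + (-21*(-1.5))/(-28) = -1 - 1.1250 = -2.1250

y = -0.7500x - 2.1250


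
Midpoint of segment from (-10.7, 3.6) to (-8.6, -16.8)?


Mx = (-10.7 - 8.6)/2 = -19.3/2 = -9.6500
My = (3.6 - 16.8)/2 = -13.2/2 = -6.6000

(-9.6500, -6.6000)


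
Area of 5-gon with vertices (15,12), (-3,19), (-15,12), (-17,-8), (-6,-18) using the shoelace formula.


sum(xi*y_{i+1}) = 15*19 - 3*12 - 15*(-8) - 17*(-18) - 6*12 = 603
sum(yi*x_{i+1}) = 12*(-3) + 19*(-15) + 12*(-17) - 8*(-6) - 18*15 = -747
Area = |603 + 747|/2 = 1350/2 = 675.0000

675.0000 sq units


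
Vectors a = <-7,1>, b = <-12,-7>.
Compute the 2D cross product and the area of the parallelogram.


cross = -7*(-7) - 1*(-12) = 49 + 12 = 61
Parallelogram area = |61| = 61

cross = 61, parallelogram area = 61


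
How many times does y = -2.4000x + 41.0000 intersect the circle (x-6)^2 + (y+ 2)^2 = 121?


Substitute y = -2.4000x + 41.0000: (x-6)^2 + (-2.4000x+41.0000+ 2)^2 = 121
Expand to Ax^2 + Bx + C = 0, where b-k = 43
A = 1+m^2 = 6.76
B = 2(m(b-k) - h) = 2(-2.4000*43 - 6) = -218.4
C = h^2 + (b-k)^2 - r^2 = 36 + 1849 - 121 = 1764
disc = B^2-4AC = 47698.5600 - 47698.5600 = 0
disc = 0

1 intersection point (tangent)


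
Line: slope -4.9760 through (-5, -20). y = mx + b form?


y + 20 = -4.9760(x + 5)
y = -4.9760x - 20 + 4.9760*(-5)
y = -4.9760x - 44.8800

y = -4.9760x - 44.8800


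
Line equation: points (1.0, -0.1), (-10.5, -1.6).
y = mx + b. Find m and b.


m = (-1.5)/(-11.5) = 0.1304
b = y1 - m*x1 = -0.1 - (-1.5*1.0)/(-11.5) = -0.1 - 0.1304 = -0.2304

y = 0.1304x - 0.2304


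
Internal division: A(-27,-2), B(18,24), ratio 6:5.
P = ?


Px = (6*18 + 5*(-27))/11 = -27/11 = -2.4545
Py = (6*24 + 5*(-2))/11 = 134/11 = 12.1818

P = (-2.4545, 12.1818)


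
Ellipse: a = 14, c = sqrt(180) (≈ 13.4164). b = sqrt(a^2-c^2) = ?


b^2 = 14^2 - (sqrt(180))^2 = 196 - 180 = 16
b = sqrt(16) = 4

b = 4


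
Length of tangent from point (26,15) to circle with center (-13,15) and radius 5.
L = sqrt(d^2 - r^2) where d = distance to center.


d = sqrt((26+ 13)^2 + (15-15)^2) = sqrt(1521+0) = 39.0000
L = sqrt(1521.0000 - 25) = sqrt(1496.0000) = 38.6782

38.6782


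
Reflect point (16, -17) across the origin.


Reflection rule for origin: (-x, -y)
(16, -17) -> (-16, 17)

(-16, 17)


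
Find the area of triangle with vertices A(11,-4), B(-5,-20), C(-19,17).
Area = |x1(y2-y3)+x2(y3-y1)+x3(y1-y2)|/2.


11*(-20-17) = -407
-5*(17+ 4) = -105
-19*(-4+ 20) = -304
sum = -816
Area = |-816|/2 = 408.0000

408.0000 sq units


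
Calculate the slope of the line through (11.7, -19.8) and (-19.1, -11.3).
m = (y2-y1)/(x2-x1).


dy = -11.3 + 19.8 = 8.5
dx = -19.1 - 11.7 = -30.8
m = 8.5/(-30.8) = -0.2760

m = -0.2760


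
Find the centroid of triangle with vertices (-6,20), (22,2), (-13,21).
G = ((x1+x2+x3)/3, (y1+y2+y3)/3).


Gx = (-6+22- 13)/3 = 3/3 = 1.0000
Gy = (20+2+21)/3 = 43/3 = 14.3333

G = (1.0000, 14.3333)


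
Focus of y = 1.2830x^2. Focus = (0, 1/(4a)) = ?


a = 1.2830
4a = 5.1320
focus = (0, 1/5.1320) = (0, 0.1949)

Focus = (0, 0.1949)


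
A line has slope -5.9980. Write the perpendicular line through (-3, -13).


Perpendicular slope = -1/m1 = -1/(-5.9980) = 0.1667
b2 = y0 - m2*x0 = -13 - 3/(-5.9980) = -13 + 0.5002 = -12.4998

y = 0.1667x - 12.4998


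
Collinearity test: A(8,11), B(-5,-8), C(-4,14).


8*(-8-14) - 5*(14-11) - 4*(11+ 8)
= -176 - 15 - 76 = -267

No, not collinear (determinant = -267)


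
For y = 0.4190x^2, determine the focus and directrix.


a = 0.4190
1/(4a) = 0.5967
Focus = (0, 0.5967)
Directrix: y = -0.5967

Focus = (0, 0.5967), Directrix: y = -0.5967


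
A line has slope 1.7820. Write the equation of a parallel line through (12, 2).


Parallel lines have equal slopes.
m2 = 1.7820
b2 = 2 - 1.7820*12 = -19.3840

y = 1.7820x - 19.3840


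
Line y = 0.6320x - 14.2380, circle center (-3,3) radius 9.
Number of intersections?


Substitute y = 0.6320x - 14.2380: (x+ 3)^2 + (0.6320x- 14.2380-3)^2 = 81
Expand to Ax^2 + Bx + C = 0, where b-k = -17.238
A = 1+m^2 = 1.399424
B = 2(m(b-k) - h) = 2(0.6320*(-17.238) + 3) = -15.788832
C = h^2 + (b-k)^2 - r^2 = 9 + 297.148644 - 81 = 225.148644
disc = B^2-4AC = 249.2872 - 1260.3137 = -1011.0265
disc < 0

0 intersection points


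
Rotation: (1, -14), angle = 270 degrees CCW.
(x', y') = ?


cos(270) = 0, sin(270) = -1
x' = 1*0 + 14*(-1) = -14
y' = 1*(-1) - 14*0 = -1

(-14, -1)


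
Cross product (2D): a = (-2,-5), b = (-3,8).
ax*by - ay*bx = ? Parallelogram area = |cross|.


cross = -2*8 + 5*(-3) = -16 - 15 = -31
Parallelogram area = |-31| = 31

cross = -31, parallelogram area = 31


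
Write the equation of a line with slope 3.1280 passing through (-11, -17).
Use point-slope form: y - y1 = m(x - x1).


y + 17 = 3.1280(x + 11)
y = 3.1280x - 17 - 3.1280*(-11)
y = 3.1280x + 17.4080

y = 3.1280x + 17.4080


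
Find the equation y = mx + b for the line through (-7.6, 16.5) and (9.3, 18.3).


m = (1.8)/(16.9) = 0.1065
b = y1 - m*x1 = 16.5 - (1.8*(-7.6))/(16.9) = 16.5 + 0.8095 = 17.3095

y = 0.1065x + 17.3095


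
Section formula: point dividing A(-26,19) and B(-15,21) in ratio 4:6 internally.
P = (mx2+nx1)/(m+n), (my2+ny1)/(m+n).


Px = (4*(-15) + 6*(-26))/10 = -216/10 = -21.6000
Py = (4*21 + 6*19)/10 = 198/10 = 19.8000

P = (-21.6000, 19.8000)


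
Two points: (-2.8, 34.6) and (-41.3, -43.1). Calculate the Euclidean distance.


dx = -41.3 + 2.8 = -38.5
dy = -43.1 - 34.6 = -77.7
d = sqrt(1482.25 + 6037.29) = sqrt(7519.54) = 86.7153

86.7153


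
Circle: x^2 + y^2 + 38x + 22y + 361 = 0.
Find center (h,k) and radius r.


h = -D/2 = -38/2 = -19
k = -E/2 = -22/2 = -11
r^2 = h^2 + k^2 - F = 361 + 121 - 361 = 121
r = 11

Center (-19, -11), radius = 11
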